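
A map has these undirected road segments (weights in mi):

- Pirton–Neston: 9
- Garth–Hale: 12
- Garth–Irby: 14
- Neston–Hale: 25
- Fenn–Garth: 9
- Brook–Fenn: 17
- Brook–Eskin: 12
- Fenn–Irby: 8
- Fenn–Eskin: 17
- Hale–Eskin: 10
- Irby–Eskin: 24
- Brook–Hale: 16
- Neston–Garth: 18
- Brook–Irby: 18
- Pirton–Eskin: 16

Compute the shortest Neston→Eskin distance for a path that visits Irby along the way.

56 mi

Best Neston to Irby: Neston–Garth–Irby costing 32
Shortest Irby→Eskin: Irby–Eskin = 24
Total via Irby: 32 + 24 = 56 mi.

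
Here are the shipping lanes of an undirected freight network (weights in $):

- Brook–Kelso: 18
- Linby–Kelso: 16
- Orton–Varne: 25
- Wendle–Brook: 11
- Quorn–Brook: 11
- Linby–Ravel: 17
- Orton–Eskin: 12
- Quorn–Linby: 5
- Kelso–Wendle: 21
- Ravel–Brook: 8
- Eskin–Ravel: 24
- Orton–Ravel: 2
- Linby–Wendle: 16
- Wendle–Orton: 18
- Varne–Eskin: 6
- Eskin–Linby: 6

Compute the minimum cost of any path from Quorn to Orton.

Shortest distances from Quorn:
Quorn: 0
Linby: 5  (via Quorn)
Eskin: 11  (via Linby)
Brook: 11  (via Quorn)
Varne: 17  (via Eskin)
Ravel: 19  (via Brook)
Orton: 21  (via Ravel)
Shortest route: Quorn → Brook → Ravel → Orton = $21.

$21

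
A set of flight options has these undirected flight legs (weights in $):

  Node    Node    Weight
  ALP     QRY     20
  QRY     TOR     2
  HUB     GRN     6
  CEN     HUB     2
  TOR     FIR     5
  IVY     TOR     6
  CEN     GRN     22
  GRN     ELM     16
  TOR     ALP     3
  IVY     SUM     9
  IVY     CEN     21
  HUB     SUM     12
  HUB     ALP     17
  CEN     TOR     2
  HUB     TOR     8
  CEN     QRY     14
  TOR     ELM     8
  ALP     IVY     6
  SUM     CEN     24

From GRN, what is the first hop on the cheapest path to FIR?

Candidate routes:
GRN–ELM–TOR–FIR: 16+8+5 = 29
GRN–HUB–TOR–FIR: 6+8+5 = 19
GRN–HUB–CEN–TOR–FIR: 6+2+2+5 = 15
Cheapest is GRN–HUB–CEN–TOR–FIR at $15.
So from GRN the first move is to HUB.

HUB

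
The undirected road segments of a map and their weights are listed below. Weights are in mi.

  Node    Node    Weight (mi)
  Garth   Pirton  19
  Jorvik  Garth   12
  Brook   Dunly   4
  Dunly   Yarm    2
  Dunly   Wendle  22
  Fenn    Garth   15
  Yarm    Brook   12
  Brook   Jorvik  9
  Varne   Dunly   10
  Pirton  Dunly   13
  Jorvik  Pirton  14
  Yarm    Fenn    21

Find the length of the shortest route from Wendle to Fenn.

45 mi

Settle nodes by increasing distance from Wendle:
Wendle: 0
Dunly: 22  (via Wendle)
Yarm: 24  (via Dunly)
Brook: 26  (via Dunly)
Varne: 32  (via Dunly)
Jorvik: 35  (via Brook)
Pirton: 35  (via Dunly)
Fenn: 45  (via Yarm)
Shortest route: Wendle → Dunly → Yarm → Fenn = 45 mi.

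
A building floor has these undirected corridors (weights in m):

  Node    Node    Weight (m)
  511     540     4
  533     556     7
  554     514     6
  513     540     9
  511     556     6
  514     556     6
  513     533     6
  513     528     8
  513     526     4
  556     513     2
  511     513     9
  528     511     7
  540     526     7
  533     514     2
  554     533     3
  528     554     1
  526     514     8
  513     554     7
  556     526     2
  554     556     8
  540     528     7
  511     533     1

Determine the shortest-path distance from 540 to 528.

Compare a few routes:
540–528: 7 = 7
540–511–533–514–554–528: 4+1+2+6+1 = 14
540–511–533–554–528: 4+1+3+1 = 9
540–511–528: 4+7 = 11
Cheapest is 540–528 at 7 m.

7 m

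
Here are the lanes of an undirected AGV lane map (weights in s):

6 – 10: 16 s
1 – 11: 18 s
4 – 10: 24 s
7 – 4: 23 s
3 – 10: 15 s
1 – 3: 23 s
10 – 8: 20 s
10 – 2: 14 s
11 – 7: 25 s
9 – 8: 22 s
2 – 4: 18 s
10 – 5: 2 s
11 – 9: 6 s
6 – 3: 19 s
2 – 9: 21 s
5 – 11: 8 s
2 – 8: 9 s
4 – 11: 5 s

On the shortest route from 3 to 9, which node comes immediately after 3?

10

Compare a few routes:
3 - 10 - 2 - 9: 15+14+21 = 50
3 - 1 - 11 - 9: 23+18+6 = 47
3 - 10 - 5 - 11 - 9: 15+2+8+6 = 31
3 - 10 - 4 - 11 - 9: 15+24+5+6 = 50
The minimum is 31 s via 3 - 10 - 5 - 11 - 9.
So from 3 the first move is to 10.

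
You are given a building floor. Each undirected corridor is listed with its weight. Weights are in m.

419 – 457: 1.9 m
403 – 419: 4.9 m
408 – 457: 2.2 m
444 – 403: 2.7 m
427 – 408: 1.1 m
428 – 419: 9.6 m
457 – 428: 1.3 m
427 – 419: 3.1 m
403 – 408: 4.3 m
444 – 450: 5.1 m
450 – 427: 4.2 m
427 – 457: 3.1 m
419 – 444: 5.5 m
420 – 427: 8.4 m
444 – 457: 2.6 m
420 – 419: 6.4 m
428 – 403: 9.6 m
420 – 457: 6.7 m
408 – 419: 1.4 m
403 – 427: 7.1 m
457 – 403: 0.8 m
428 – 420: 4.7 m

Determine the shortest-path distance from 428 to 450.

8.6 m

Shortest distances from 428:
428: 0
457: 1.3  (via 428)
403: 2.1  (via 457)
419: 3.2  (via 457)
408: 3.5  (via 457)
444: 3.9  (via 457)
427: 4.4  (via 457)
420: 4.7  (via 428)
450: 8.6  (via 427)
Shortest route: 428 → 457 → 427 → 450 = 8.6 m.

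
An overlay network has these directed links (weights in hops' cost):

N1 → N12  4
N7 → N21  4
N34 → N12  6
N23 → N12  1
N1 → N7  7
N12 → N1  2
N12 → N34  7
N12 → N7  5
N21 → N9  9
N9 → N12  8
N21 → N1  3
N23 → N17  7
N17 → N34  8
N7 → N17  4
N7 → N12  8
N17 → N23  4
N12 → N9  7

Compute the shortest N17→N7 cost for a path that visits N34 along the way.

19 hops' cost

Shortest N17→N34: N17 → N34 = 8
Shortest N34→N7: N34 → N12 → N7 = 11
Total via N34: 8 + 11 = 19 hops' cost.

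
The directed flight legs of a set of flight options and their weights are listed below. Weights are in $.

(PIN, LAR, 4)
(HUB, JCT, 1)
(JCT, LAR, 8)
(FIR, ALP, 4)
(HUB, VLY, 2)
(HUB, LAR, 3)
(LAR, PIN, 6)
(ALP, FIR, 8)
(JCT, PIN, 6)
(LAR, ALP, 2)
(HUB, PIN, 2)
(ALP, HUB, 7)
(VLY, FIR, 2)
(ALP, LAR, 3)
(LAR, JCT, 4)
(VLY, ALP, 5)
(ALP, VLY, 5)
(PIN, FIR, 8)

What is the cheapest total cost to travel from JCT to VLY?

Candidate routes:
JCT → PIN → LAR → ALP → VLY: 6+4+2+5 = 17
JCT → LAR → ALP → HUB → VLY: 8+2+7+2 = 19
JCT → PIN → LAR → ALP → HUB → VLY: 6+4+2+7+2 = 21
JCT → LAR → ALP → VLY: 8+2+5 = 15
The minimum is $15 via JCT → LAR → ALP → VLY.

$15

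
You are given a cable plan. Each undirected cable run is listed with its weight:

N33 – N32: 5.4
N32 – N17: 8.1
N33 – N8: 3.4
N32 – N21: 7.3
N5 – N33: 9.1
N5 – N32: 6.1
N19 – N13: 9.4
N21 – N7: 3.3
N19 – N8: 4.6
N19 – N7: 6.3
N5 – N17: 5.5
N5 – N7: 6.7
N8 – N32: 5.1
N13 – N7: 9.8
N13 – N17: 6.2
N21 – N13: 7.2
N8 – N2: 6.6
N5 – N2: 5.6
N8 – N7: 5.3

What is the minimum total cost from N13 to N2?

17.3

Settle nodes by increasing distance from N13:
N13: 0
N17: 6.2  (via N13)
N21: 7.2  (via N13)
N19: 9.4  (via N13)
N7: 9.8  (via N13)
N5: 11.7  (via N17)
N8: 14  (via N19)
N32: 14.3  (via N17)
N2: 17.3  (via N5)
Shortest route: N13 → N17 → N5 → N2 = 17.3.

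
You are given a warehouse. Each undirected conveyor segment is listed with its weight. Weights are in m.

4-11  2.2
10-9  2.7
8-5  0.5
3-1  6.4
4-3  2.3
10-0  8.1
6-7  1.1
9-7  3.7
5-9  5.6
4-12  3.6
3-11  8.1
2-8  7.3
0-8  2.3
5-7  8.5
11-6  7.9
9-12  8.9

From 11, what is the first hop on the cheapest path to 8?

Compare a few routes:
11 - 6 - 7 - 5 - 8: 7.9+1.1+8.5+0.5 = 18
11 - 4 - 12 - 9 - 5 - 8: 2.2+3.6+8.9+5.6+0.5 = 20.8
11 - 6 - 7 - 9 - 5 - 8: 7.9+1.1+3.7+5.6+0.5 = 18.8
11 - 6 - 7 - 9 - 10 - 0 - 8: 7.9+1.1+3.7+2.7+8.1+2.3 = 25.8
The minimum is 18 m via 11 - 6 - 7 - 5 - 8.
So from 11 the first move is to 6.

6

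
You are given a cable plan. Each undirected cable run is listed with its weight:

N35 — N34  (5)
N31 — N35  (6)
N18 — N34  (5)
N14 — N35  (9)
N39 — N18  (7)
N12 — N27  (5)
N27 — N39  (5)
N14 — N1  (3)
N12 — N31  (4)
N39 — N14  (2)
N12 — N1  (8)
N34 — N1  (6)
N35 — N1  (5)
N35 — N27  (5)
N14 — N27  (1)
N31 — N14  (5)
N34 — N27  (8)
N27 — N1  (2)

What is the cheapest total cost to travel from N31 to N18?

Shortest distances from N31:
N31: 0
N12: 4  (via N31)
N14: 5  (via N31)
N35: 6  (via N31)
N27: 6  (via N14)
N39: 7  (via N14)
N1: 8  (via N14)
N34: 11  (via N35)
N18: 14  (via N39)
Shortest route: N31 → N14 → N39 → N18 = 14.

14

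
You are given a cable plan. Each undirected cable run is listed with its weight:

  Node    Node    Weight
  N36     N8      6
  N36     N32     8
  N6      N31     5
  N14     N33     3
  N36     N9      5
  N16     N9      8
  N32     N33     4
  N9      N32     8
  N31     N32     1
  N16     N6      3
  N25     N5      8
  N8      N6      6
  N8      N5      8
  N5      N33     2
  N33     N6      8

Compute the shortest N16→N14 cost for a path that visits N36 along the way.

Shortest N16→N36: N16–N9–N36 = 13
Shortest N36→N14: N36–N32–N33–N14 = 15
Total via N36: 13 + 15 = 28.

28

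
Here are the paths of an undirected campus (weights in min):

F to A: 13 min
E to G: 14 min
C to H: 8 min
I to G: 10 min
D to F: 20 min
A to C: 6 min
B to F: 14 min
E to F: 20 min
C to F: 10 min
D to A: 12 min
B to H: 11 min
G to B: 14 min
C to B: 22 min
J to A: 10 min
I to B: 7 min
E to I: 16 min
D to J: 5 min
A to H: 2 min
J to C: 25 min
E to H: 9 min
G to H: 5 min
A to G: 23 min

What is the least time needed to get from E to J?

Candidate routes:
E → H → A → D → J: 9+2+12+5 = 28
E → H → A → J: 9+2+10 = 21
Cheapest is E → H → A → J at 21 min.

21 min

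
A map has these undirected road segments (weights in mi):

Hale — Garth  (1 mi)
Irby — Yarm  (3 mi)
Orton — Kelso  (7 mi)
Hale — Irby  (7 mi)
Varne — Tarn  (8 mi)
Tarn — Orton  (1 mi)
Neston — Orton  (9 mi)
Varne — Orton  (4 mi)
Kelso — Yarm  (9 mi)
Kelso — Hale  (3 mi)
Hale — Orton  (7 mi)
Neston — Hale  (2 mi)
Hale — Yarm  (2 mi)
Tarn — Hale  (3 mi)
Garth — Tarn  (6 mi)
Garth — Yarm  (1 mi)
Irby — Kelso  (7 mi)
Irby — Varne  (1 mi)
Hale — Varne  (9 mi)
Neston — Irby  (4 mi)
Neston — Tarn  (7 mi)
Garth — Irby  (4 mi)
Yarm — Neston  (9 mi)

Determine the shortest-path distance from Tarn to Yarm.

5 mi

Settle nodes by increasing distance from Tarn:
Tarn: 0
Orton: 1  (via Tarn)
Hale: 3  (via Tarn)
Garth: 4  (via Hale)
Varne: 5  (via Orton)
Yarm: 5  (via Hale)
Shortest route: Tarn–Hale–Yarm = 5 mi.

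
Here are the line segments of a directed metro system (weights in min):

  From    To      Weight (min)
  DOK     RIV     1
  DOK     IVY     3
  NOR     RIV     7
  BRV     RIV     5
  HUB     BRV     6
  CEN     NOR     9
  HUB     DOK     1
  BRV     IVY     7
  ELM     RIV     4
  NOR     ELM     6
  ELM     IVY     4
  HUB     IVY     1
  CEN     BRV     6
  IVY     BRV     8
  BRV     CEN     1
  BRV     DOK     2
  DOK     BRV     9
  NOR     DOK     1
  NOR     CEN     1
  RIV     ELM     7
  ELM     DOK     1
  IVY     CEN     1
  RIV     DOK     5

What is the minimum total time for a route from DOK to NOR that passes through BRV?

Shortest DOK→BRV: DOK → BRV = 9
Best BRV to NOR: BRV → CEN → NOR costing 10
Total via BRV: 9 + 10 = 19 min.

19 min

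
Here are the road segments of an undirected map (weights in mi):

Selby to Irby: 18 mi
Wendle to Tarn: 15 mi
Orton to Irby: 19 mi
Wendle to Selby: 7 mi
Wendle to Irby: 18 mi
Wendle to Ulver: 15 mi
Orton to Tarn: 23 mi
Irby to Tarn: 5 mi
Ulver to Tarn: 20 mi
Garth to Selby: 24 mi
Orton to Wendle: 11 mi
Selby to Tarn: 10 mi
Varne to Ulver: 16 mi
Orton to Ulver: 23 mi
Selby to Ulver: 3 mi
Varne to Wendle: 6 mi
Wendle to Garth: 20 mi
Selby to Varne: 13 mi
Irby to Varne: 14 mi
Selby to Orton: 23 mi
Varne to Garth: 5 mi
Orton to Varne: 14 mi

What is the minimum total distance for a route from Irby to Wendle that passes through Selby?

22 mi

Shortest Irby→Selby: Irby → Tarn → Selby = 15
Best Selby to Wendle: Selby → Wendle costing 7
Total via Selby: 15 + 7 = 22 mi.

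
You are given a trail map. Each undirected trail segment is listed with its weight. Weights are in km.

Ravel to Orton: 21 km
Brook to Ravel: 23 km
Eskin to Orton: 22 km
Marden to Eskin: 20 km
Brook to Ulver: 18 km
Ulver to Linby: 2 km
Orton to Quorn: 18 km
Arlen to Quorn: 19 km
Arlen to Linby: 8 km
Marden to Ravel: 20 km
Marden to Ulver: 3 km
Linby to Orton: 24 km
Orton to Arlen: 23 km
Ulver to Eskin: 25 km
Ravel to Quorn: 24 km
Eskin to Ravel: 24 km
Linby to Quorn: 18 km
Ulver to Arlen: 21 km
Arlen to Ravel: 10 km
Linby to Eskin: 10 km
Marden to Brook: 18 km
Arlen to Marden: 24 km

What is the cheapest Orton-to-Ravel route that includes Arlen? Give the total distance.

33 km

Shortest Orton→Arlen: Orton → Arlen = 23
Shortest Arlen→Ravel: Arlen → Ravel = 10
Total via Arlen: 23 + 10 = 33 km.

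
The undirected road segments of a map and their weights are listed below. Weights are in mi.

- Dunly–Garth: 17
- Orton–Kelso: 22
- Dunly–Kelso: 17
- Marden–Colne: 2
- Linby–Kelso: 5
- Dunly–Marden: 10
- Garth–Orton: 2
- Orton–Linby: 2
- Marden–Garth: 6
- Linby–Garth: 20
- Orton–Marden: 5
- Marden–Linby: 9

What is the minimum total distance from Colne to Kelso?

14 mi

Shortest distances from Colne:
Colne: 0
Marden: 2  (via Colne)
Orton: 7  (via Marden)
Garth: 8  (via Marden)
Linby: 9  (via Orton)
Dunly: 12  (via Marden)
Kelso: 14  (via Linby)
Shortest route: Colne–Marden–Orton–Linby–Kelso = 14 mi.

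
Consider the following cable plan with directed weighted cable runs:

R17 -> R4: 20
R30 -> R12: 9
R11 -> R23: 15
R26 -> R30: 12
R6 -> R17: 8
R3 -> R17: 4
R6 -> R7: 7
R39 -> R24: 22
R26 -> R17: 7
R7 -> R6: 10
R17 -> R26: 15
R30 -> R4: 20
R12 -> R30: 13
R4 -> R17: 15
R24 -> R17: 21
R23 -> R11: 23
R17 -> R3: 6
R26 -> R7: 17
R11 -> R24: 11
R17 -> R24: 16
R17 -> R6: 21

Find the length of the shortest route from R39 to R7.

71

Compare a few routes:
R39 - R24 - R17 - R6 - R7: 22+21+21+7 = 71
R39 - R24 - R17 - R26 - R7: 22+21+15+17 = 75
Cheapest is R39 - R24 - R17 - R6 - R7 at 71.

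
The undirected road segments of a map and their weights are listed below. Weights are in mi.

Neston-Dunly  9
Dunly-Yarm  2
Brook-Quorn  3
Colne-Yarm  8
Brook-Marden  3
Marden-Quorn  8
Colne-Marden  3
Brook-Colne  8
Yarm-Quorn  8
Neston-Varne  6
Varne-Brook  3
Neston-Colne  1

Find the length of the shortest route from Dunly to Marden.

Compare a few routes:
Dunly - Yarm - Quorn - Marden: 2+8+8 = 18
Dunly - Yarm - Colne - Marden: 2+8+3 = 13
Dunly - Yarm - Quorn - Brook - Marden: 2+8+3+3 = 16
Dunly - Yarm - Colne - Brook - Marden: 2+8+8+3 = 21
The minimum is 13 mi via Dunly - Yarm - Colne - Marden.

13 mi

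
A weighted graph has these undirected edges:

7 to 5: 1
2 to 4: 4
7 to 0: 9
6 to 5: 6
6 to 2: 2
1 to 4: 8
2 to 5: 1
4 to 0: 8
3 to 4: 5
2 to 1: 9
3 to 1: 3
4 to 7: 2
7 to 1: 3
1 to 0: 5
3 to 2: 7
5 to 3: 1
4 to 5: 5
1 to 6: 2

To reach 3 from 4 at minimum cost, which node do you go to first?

7

Candidate routes:
4 - 2 - 5 - 3: 4+1+1 = 6
4 - 7 - 5 - 3: 2+1+1 = 4
4 - 3: 5 = 5
4 - 5 - 3: 5+1 = 6
The minimum is 4 via 4 - 7 - 5 - 3.
So from 4 the first move is to 7.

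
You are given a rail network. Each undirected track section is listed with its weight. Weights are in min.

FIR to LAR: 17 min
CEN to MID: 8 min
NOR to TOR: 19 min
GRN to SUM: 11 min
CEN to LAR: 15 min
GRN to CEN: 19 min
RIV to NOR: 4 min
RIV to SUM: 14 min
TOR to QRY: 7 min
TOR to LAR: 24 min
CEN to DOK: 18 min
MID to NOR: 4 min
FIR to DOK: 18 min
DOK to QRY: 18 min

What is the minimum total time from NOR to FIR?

Compare a few routes:
NOR–MID–CEN–DOK–FIR: 4+8+18+18 = 48
NOR–MID–CEN–LAR–FIR: 4+8+15+17 = 44
NOR–TOR–LAR–FIR: 19+24+17 = 60
The minimum is 44 min via NOR–MID–CEN–LAR–FIR.

44 min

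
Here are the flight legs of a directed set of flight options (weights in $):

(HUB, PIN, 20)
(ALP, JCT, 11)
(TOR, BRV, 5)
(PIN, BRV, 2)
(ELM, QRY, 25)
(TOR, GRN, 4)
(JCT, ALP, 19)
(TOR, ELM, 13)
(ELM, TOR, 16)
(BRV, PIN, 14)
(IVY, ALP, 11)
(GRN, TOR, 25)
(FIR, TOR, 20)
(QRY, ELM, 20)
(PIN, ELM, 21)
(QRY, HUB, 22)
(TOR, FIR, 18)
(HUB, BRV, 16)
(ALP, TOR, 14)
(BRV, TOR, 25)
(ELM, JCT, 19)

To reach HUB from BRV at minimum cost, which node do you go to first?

PIN

Candidate routes:
BRV - TOR - ELM - QRY - HUB: 25+13+25+22 = 85
BRV - PIN - ELM - QRY - HUB: 14+21+25+22 = 82
The minimum is $82 via BRV - PIN - ELM - QRY - HUB.
So from BRV the first move is to PIN.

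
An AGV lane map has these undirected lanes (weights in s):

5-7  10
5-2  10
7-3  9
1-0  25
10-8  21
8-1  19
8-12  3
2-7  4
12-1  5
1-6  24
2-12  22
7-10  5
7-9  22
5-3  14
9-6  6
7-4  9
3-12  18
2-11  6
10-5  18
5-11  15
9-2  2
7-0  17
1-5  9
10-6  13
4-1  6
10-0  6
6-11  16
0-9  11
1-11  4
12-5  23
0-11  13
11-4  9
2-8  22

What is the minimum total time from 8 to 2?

Enumerating some paths:
8 - 12 - 1 - 5 - 2: 3+5+9+10 = 27
8 - 2: 22 = 22
8 - 12 - 1 - 11 - 2: 3+5+4+6 = 18
8 - 12 - 2: 3+22 = 25
The minimum is 18 s via 8 - 12 - 1 - 11 - 2.

18 s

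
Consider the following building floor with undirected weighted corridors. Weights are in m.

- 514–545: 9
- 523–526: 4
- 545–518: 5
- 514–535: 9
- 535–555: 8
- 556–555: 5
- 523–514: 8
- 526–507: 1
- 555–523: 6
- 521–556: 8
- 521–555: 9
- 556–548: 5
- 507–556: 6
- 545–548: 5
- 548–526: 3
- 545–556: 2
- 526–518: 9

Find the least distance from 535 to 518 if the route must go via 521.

Shortest 535→521: 535–555–521 = 17
Best 521 to 518: 521–556–545–518 costing 15
Total via 521: 17 + 15 = 32 m.

32 m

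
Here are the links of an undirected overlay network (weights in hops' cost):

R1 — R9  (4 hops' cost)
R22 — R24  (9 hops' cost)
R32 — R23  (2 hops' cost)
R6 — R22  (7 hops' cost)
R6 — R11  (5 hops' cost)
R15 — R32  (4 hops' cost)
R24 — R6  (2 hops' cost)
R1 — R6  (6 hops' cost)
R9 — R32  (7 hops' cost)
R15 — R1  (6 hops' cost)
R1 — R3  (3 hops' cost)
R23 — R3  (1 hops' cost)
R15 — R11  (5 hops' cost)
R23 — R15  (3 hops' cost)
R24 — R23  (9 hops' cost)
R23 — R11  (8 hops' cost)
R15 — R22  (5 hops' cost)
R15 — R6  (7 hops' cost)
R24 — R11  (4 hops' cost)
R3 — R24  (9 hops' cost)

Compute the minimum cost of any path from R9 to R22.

Enumerating some paths:
R9 → R1 → R3 → R23 → R15 → R22: 4+3+1+3+5 = 16
R9 → R1 → R15 → R22: 4+6+5 = 15
R9 → R32 → R15 → R22: 7+4+5 = 16
The minimum is 15 hops' cost via R9 → R1 → R15 → R22.

15 hops' cost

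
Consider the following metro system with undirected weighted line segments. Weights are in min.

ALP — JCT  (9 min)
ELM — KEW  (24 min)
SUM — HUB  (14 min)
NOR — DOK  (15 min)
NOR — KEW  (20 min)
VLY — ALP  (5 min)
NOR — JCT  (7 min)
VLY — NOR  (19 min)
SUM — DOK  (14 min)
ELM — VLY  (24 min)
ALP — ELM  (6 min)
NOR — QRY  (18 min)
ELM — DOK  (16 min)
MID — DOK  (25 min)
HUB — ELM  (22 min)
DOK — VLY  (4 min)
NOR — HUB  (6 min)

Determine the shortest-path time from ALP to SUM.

23 min

Candidate routes:
ALP → JCT → NOR → HUB → SUM: 9+7+6+14 = 36
ALP → VLY → DOK → SUM: 5+4+14 = 23
The minimum is 23 min via ALP → VLY → DOK → SUM.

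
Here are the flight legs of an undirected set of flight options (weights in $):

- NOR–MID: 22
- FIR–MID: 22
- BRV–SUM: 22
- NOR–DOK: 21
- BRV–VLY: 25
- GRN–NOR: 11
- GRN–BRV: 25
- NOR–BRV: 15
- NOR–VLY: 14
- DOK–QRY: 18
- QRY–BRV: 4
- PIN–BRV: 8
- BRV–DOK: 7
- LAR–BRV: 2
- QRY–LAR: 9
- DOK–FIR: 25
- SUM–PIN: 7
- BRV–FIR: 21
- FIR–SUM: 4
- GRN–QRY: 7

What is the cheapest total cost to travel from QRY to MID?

Settle nodes by increasing distance from QRY:
QRY: 0
BRV: 4  (via QRY)
LAR: 6  (via BRV)
GRN: 7  (via QRY)
DOK: 11  (via BRV)
PIN: 12  (via BRV)
NOR: 18  (via GRN)
SUM: 19  (via PIN)
FIR: 23  (via SUM)
VLY: 29  (via BRV)
MID: 40  (via NOR)
Shortest route: QRY–GRN–NOR–MID = $40.

$40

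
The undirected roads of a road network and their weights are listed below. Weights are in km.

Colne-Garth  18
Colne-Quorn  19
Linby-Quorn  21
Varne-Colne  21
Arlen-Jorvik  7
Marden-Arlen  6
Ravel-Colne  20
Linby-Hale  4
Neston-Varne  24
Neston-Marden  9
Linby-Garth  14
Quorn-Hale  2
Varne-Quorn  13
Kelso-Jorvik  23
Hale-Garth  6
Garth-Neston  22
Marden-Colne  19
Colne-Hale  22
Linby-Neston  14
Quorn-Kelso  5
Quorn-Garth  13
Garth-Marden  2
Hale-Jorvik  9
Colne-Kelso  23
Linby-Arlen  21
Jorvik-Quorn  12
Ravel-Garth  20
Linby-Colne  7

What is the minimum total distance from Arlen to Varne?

Settle nodes by increasing distance from Arlen:
Arlen: 0
Marden: 6  (via Arlen)
Jorvik: 7  (via Arlen)
Garth: 8  (via Marden)
Hale: 14  (via Garth)
Neston: 15  (via Marden)
Quorn: 16  (via Hale)
Linby: 18  (via Hale)
Kelso: 21  (via Quorn)
Colne: 25  (via Marden)
Ravel: 28  (via Garth)
Varne: 29  (via Quorn)
Shortest route: Arlen–Marden–Garth–Hale–Quorn–Varne = 29 km.

29 km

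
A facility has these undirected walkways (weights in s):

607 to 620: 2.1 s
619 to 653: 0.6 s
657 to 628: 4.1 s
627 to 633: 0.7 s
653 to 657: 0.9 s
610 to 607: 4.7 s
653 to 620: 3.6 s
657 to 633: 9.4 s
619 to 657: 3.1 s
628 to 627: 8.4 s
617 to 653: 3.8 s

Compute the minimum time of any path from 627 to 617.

14.8 s

Compare a few routes:
627–628–657–653–617: 8.4+4.1+0.9+3.8 = 17.2
627–633–657–653–617: 0.7+9.4+0.9+3.8 = 14.8
The minimum is 14.8 s via 627–633–657–653–617.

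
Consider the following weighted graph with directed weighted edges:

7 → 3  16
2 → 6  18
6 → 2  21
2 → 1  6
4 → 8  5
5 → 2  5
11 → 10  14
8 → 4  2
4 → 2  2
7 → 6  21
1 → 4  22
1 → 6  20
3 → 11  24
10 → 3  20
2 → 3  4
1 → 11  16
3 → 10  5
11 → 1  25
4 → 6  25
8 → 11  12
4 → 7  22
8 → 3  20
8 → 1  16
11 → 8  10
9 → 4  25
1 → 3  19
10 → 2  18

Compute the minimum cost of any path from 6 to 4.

Enumerating some paths:
6 → 2 → 1 → 4: 21+6+22 = 49
6 → 2 → 3 → 11 → 8 → 4: 21+4+24+10+2 = 61
6 → 2 → 1 → 11 → 8 → 4: 21+6+16+10+2 = 55
6 → 2 → 1 → 3 → 11 → 8 → 4: 21+6+19+24+10+2 = 82
Cheapest is 6 → 2 → 1 → 4 at 49.

49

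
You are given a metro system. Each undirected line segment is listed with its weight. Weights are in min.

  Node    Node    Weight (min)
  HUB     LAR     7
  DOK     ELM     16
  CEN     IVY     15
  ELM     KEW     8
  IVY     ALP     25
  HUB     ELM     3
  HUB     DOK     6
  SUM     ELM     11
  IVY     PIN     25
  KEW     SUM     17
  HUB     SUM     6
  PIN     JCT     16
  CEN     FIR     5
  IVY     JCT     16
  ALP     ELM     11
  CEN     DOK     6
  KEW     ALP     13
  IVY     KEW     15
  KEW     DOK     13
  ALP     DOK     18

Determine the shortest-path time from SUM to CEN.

18 min

Candidate routes:
SUM → ELM → HUB → DOK → CEN: 11+3+6+6 = 26
SUM → HUB → ELM → DOK → CEN: 6+3+16+6 = 31
SUM → HUB → DOK → CEN: 6+6+6 = 18
The minimum is 18 min via SUM → HUB → DOK → CEN.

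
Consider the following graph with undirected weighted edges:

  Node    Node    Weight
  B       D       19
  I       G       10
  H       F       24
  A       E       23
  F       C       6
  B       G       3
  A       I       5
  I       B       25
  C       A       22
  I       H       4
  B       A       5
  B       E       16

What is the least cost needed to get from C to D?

46

Running Dijkstra from C:
C: 0
F: 6  (via C)
A: 22  (via C)
B: 27  (via A)
I: 27  (via A)
G: 30  (via B)
H: 30  (via F)
E: 43  (via B)
D: 46  (via B)
Shortest route: C–A–B–D = 46.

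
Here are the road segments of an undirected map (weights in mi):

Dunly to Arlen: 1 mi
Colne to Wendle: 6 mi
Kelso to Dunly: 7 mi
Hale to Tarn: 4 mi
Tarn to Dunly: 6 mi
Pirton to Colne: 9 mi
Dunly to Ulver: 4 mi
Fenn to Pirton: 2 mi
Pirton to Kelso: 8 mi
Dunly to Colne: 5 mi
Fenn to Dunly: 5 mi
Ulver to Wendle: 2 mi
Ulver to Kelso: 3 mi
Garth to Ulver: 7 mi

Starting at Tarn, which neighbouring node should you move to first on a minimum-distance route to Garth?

Dunly

Compare a few routes:
Tarn - Dunly - Kelso - Ulver - Garth: 6+7+3+7 = 23
Tarn - Dunly - Ulver - Garth: 6+4+7 = 17
The minimum is 17 mi via Tarn - Dunly - Ulver - Garth.
So from Tarn the first move is to Dunly.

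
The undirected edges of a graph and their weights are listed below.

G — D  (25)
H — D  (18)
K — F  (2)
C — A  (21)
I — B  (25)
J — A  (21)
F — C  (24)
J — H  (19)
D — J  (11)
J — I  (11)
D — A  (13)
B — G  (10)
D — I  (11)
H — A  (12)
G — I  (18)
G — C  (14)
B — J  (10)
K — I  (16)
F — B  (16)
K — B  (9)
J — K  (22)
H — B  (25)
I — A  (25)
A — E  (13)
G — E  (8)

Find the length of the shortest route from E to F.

Settle nodes by increasing distance from E:
E: 0
G: 8  (via E)
A: 13  (via E)
B: 18  (via G)
C: 22  (via G)
H: 25  (via A)
D: 26  (via A)
I: 26  (via G)
K: 27  (via B)
J: 28  (via B)
F: 29  (via K)
Shortest route: E–G–B–K–F = 29.

29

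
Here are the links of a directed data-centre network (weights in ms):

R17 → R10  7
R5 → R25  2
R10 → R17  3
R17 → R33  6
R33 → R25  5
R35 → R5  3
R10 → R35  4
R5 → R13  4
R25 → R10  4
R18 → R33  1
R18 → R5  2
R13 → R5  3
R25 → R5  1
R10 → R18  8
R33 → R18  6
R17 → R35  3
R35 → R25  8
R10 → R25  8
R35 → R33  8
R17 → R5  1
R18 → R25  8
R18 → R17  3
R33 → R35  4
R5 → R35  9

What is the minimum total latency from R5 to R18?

14 ms

Compare a few routes:
R5 → R25 → R10 → R17 → R33 → R18: 2+4+3+6+6 = 21
R5 → R25 → R10 → R18: 2+4+8 = 14
Cheapest is R5 → R25 → R10 → R18 at 14 ms.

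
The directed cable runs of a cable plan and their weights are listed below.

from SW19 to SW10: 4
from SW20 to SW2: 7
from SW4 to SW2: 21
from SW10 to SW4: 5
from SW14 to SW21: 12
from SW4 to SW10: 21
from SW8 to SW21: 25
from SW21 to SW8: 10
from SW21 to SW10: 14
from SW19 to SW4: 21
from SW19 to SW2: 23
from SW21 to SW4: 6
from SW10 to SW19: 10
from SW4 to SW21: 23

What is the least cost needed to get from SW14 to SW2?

39

Enumerating some paths:
SW14 → SW21 → SW10 → SW4 → SW2: 12+14+5+21 = 52
SW14 → SW21 → SW4 → SW2: 12+6+21 = 39
The minimum is 39 via SW14 → SW21 → SW4 → SW2.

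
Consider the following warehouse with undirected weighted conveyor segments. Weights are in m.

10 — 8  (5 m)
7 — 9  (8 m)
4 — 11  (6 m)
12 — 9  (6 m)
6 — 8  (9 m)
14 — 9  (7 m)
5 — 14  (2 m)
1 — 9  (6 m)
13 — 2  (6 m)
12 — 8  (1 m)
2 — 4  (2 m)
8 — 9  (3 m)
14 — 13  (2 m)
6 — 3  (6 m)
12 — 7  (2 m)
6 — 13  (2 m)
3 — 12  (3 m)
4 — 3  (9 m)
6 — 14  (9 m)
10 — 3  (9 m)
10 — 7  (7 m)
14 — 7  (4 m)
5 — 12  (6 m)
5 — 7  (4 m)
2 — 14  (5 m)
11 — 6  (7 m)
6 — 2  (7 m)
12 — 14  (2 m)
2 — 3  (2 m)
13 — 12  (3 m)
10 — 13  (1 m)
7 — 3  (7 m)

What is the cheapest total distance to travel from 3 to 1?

Compare a few routes:
3–12–14–9–1: 3+2+7+6 = 18
3–12–8–9–1: 3+1+3+6 = 13
3–12–9–1: 3+6+6 = 15
The minimum is 13 m via 3–12–8–9–1.

13 m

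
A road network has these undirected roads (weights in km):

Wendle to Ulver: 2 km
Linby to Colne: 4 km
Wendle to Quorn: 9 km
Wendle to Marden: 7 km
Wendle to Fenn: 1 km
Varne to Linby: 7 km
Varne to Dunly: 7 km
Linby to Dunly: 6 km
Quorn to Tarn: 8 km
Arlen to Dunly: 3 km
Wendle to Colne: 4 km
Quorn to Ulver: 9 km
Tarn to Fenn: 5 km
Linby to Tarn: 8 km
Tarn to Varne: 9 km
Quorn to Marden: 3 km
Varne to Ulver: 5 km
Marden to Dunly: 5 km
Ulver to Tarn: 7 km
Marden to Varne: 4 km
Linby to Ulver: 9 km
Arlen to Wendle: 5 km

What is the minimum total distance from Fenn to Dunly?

9 km

Running Dijkstra from Fenn:
Fenn: 0
Wendle: 1  (via Fenn)
Ulver: 3  (via Wendle)
Colne: 5  (via Wendle)
Tarn: 5  (via Fenn)
Arlen: 6  (via Wendle)
Marden: 8  (via Wendle)
Varne: 8  (via Ulver)
Dunly: 9  (via Arlen)
Shortest route: Fenn–Wendle–Arlen–Dunly = 9 km.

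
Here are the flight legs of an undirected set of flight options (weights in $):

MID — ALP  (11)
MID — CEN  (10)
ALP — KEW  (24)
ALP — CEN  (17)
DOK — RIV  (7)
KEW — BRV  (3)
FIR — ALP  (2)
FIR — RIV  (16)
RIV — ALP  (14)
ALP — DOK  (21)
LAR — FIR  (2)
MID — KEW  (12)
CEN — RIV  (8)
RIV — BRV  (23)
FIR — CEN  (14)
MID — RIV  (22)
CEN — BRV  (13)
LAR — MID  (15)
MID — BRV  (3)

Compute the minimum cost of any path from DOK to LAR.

Candidate routes:
DOK–RIV–FIR–LAR: 7+16+2 = 25
DOK–RIV–CEN–FIR–LAR: 7+8+14+2 = 31
DOK–RIV–CEN–ALP–FIR–LAR: 7+8+17+2+2 = 36
Cheapest is DOK–RIV–FIR–LAR at $25.

$25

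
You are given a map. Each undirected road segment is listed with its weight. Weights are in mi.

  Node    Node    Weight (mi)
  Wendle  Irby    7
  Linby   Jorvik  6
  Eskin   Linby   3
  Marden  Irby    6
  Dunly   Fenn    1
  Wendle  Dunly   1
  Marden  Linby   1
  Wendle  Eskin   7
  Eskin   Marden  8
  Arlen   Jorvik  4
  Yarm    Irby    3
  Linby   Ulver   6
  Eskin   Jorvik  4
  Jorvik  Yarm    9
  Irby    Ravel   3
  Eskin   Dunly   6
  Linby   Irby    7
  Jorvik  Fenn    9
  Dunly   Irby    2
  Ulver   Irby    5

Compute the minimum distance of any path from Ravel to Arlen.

19 mi

Enumerating some paths:
Ravel–Irby–Yarm–Jorvik–Arlen: 3+3+9+4 = 19
Ravel–Irby–Marden–Linby–Jorvik–Arlen: 3+6+1+6+4 = 20
The minimum is 19 mi via Ravel–Irby–Yarm–Jorvik–Arlen.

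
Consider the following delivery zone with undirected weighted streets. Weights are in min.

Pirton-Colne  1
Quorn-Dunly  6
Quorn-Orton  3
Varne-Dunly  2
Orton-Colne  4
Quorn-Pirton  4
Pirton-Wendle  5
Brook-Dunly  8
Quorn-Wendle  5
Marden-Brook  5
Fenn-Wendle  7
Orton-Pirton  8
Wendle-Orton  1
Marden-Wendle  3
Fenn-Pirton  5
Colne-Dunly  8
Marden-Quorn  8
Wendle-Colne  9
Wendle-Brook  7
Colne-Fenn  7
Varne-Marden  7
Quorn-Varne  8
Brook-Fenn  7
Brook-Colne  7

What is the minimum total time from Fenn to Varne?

Candidate routes:
Fenn - Colne - Dunly - Varne: 7+8+2 = 17
Fenn - Brook - Dunly - Varne: 7+8+2 = 17
Fenn - Pirton - Colne - Dunly - Varne: 5+1+8+2 = 16
Cheapest is Fenn - Pirton - Colne - Dunly - Varne at 16 min.

16 min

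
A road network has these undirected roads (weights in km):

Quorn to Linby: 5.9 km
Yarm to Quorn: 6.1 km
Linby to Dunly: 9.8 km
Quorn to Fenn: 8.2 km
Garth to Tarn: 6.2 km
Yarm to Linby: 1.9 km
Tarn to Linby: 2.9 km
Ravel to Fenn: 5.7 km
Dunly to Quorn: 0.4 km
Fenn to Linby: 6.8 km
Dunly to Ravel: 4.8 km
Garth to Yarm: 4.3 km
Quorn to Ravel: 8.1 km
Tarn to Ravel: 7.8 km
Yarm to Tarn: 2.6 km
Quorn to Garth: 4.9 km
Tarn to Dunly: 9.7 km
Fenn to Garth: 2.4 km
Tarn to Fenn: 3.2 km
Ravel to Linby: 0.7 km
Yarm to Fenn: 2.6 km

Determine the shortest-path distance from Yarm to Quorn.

6.1 km

Shortest distances from Yarm:
Yarm: 0
Linby: 1.9  (via Yarm)
Ravel: 2.6  (via Linby)
Fenn: 2.6  (via Yarm)
Tarn: 2.6  (via Yarm)
Garth: 4.3  (via Yarm)
Quorn: 6.1  (via Yarm)
Shortest route: Yarm–Quorn = 6.1 km.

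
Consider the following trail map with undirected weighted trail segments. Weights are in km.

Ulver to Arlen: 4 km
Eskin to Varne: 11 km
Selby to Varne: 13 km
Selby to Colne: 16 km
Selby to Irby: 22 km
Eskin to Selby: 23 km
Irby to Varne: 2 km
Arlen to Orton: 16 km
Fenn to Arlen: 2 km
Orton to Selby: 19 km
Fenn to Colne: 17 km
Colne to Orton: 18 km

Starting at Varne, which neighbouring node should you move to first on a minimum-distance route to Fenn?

Compare a few routes:
Varne → Selby → Orton → Arlen → Fenn: 13+19+16+2 = 50
Varne → Selby → Colne → Fenn: 13+16+17 = 46
Varne → Irby → Selby → Colne → Fenn: 2+22+16+17 = 57
The minimum is 46 km via Varne → Selby → Colne → Fenn.
So from Varne the first move is to Selby.

Selby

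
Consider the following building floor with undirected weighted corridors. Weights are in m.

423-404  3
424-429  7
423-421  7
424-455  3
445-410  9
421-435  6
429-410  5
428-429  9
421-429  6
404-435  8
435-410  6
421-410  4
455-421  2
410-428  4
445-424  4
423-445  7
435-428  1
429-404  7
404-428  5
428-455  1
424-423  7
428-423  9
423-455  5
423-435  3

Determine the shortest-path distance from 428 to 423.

Running Dijkstra from 428:
428: 0
435: 1  (via 428)
455: 1  (via 428)
421: 3  (via 455)
424: 4  (via 455)
410: 4  (via 428)
423: 4  (via 435)
Shortest route: 428 → 435 → 423 = 4 m.

4 m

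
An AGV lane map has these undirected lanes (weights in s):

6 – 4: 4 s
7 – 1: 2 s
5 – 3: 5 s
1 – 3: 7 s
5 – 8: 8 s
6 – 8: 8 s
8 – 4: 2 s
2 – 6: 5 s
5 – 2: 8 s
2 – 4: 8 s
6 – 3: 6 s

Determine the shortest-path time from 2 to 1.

18 s

Compare a few routes:
2–5–3–1: 8+5+7 = 20
2–4–6–3–1: 8+4+6+7 = 25
2–6–3–1: 5+6+7 = 18
Cheapest is 2–6–3–1 at 18 s.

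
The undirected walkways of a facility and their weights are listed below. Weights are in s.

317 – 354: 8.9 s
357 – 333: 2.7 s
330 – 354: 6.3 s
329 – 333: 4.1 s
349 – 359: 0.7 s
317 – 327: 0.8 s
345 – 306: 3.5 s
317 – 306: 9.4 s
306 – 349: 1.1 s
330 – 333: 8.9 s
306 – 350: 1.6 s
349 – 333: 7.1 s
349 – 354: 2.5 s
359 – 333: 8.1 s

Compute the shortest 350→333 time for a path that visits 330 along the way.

Best 350 to 330: 350 → 306 → 349 → 354 → 330 costing 11.5
Shortest 330→333: 330 → 333 = 8.9
Total via 330: 11.5 + 8.9 = 20.4 s.

20.4 s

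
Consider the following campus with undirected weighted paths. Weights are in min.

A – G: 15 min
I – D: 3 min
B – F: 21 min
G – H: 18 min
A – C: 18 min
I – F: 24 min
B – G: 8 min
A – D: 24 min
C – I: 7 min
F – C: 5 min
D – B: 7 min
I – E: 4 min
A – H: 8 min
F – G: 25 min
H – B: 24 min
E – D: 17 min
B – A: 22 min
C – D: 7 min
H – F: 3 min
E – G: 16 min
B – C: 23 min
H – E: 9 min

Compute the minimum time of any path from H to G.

18 min

Running Dijkstra from H:
H: 0
F: 3  (via H)
A: 8  (via H)
C: 8  (via F)
E: 9  (via H)
I: 13  (via E)
D: 15  (via C)
G: 18  (via H)
Shortest route: H–G = 18 min.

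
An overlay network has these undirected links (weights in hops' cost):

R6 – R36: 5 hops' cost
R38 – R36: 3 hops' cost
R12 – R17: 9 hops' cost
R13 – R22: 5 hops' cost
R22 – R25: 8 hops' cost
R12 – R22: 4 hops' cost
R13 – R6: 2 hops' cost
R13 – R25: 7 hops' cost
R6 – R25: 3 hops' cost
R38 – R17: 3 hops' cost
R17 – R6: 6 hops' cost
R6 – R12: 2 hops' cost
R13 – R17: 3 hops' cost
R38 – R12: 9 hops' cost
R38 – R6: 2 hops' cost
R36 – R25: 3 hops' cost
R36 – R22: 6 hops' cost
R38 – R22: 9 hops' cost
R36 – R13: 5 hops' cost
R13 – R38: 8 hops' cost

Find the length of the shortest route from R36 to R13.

5 hops' cost

Enumerating some paths:
R36–R13: 5 = 5
R36–R6–R13: 5+2 = 7
The minimum is 5 hops' cost via R36–R13.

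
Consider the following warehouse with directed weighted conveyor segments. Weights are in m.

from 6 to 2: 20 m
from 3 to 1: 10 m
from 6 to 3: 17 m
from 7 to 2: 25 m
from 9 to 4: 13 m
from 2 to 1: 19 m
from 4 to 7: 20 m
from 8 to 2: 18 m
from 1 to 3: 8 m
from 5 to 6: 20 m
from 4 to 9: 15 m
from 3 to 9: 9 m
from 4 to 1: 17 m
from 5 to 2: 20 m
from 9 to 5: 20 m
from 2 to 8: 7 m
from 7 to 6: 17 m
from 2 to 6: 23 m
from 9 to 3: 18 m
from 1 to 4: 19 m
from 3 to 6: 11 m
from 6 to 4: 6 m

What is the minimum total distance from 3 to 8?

38 m

Shortest distances from 3:
3: 0
9: 9  (via 3)
1: 10  (via 3)
6: 11  (via 3)
4: 17  (via 6)
5: 29  (via 9)
2: 31  (via 6)
7: 37  (via 4)
8: 38  (via 2)
Shortest route: 3 → 6 → 2 → 8 = 38 m.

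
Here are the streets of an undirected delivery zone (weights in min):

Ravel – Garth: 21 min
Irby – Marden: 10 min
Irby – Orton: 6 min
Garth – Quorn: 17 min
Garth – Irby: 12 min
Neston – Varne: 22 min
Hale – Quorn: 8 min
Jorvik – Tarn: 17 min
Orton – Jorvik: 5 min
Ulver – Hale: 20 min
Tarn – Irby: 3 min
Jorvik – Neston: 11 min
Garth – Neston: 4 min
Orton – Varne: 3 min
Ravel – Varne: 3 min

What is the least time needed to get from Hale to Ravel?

46 min

Shortest distances from Hale:
Hale: 0
Quorn: 8  (via Hale)
Ulver: 20  (via Hale)
Garth: 25  (via Quorn)
Neston: 29  (via Garth)
Irby: 37  (via Garth)
Jorvik: 40  (via Neston)
Tarn: 40  (via Irby)
Orton: 43  (via Irby)
Ravel: 46  (via Garth)
Shortest route: Hale–Quorn–Garth–Ravel = 46 min.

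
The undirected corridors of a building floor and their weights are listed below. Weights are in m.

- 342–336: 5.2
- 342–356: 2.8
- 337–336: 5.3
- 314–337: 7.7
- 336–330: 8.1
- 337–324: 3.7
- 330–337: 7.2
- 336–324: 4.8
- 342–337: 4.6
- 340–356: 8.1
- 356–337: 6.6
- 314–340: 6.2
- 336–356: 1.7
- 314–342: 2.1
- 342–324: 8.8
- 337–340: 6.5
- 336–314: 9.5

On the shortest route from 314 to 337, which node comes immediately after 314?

Enumerating some paths:
314 - 337: 7.7 = 7.7
314 - 342 - 337: 2.1+4.6 = 6.7
The minimum is 6.7 m via 314 - 342 - 337.
So from 314 the first move is to 342.

342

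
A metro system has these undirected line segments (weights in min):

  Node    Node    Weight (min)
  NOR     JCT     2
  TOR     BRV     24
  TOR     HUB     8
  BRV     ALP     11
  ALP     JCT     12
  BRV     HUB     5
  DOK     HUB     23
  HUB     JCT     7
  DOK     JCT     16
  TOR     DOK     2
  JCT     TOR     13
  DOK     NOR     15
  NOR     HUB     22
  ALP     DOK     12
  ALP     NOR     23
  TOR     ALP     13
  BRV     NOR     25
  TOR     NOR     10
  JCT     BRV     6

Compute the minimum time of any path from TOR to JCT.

Compare a few routes:
TOR → JCT: 13 = 13
TOR → NOR → JCT: 10+2 = 12
The minimum is 12 min via TOR → NOR → JCT.

12 min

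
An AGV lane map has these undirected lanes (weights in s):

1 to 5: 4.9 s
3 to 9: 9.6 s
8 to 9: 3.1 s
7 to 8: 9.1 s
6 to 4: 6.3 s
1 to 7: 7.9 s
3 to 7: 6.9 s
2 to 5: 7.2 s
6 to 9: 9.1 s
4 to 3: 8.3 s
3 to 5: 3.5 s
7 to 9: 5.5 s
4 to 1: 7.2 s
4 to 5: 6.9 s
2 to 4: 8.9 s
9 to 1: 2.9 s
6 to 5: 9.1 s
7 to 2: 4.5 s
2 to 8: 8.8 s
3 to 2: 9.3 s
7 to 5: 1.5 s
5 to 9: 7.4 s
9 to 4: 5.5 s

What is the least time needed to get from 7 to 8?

8.6 s

Running Dijkstra from 7:
7: 0
5: 1.5  (via 7)
2: 4.5  (via 7)
3: 5  (via 5)
9: 5.5  (via 7)
1: 6.4  (via 5)
4: 8.4  (via 5)
8: 8.6  (via 9)
Shortest route: 7–9–8 = 8.6 s.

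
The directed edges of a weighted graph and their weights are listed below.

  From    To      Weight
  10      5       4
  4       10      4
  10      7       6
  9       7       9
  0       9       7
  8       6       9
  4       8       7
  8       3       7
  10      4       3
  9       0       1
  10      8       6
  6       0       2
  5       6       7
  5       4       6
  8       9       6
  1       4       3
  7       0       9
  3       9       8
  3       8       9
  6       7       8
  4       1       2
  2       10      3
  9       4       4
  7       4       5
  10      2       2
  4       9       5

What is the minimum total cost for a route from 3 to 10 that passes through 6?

Shortest 3→6: 3 → 8 → 6 = 18
Shortest 6→10: 6 → 7 → 4 → 10 = 17
Total via 6: 18 + 17 = 35.

35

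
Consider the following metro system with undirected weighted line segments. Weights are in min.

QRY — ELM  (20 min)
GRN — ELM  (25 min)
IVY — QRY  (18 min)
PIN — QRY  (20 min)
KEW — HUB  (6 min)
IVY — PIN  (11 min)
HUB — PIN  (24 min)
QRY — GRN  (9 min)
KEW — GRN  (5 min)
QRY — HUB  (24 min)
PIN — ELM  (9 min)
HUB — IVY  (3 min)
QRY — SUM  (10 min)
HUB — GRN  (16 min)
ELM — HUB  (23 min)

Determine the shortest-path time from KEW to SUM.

Candidate routes:
KEW → HUB → IVY → QRY → SUM: 6+3+18+10 = 37
KEW → GRN → QRY → SUM: 5+9+10 = 24
KEW → HUB → QRY → SUM: 6+24+10 = 40
Cheapest is KEW → GRN → QRY → SUM at 24 min.

24 min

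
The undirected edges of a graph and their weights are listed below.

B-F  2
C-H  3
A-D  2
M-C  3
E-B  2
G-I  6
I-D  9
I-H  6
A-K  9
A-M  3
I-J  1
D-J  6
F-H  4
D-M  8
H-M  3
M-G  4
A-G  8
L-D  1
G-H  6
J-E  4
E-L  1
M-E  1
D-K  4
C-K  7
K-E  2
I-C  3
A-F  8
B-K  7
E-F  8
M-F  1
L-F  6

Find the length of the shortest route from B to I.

Candidate routes:
B → F → M → C → I: 2+1+3+3 = 9
B → E → M → C → I: 2+1+3+3 = 9
B → E → J → I: 2+4+1 = 7
Cheapest is B → E → J → I at 7.

7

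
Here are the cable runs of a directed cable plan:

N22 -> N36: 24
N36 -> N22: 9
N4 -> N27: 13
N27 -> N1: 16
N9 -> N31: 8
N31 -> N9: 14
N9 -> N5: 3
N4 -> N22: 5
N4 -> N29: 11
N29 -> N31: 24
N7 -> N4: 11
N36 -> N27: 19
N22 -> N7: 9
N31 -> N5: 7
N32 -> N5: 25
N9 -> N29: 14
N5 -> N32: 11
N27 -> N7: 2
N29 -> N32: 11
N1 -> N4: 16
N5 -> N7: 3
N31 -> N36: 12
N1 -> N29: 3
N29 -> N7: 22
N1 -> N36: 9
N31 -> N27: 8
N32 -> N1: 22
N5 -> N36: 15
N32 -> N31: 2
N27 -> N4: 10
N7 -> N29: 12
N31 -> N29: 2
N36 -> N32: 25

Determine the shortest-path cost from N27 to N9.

Settle nodes by increasing distance from N27:
N27: 0
N7: 2  (via N27)
N4: 10  (via N27)
N29: 14  (via N7)
N22: 15  (via N4)
N1: 16  (via N27)
N32: 25  (via N29)
N36: 25  (via N1)
N31: 27  (via N32)
N5: 34  (via N31)
N9: 41  (via N31)
Shortest route: N27–N7–N29–N32–N31–N9 = 41.

41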